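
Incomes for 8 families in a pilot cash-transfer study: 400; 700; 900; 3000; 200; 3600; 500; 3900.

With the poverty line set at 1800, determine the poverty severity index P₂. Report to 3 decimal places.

Below z: 200, 400, 500, 700, 900 (q = 5 of N = 8).
Gap ratios (z−y)/z: (1800−200)/1800 = 0.8889; (1800−400)/1800 = 0.7778; (1800−500)/1800 = 0.7222; (1800−700)/1800 = 0.6111; (1800−900)/1800 = 0.5000.
Squared: 0.7901; 0.6049; 0.5216; 0.3735; 0.2500.
Sum = 2.540123; P₂ = 2.540123 / 8 = 0.318.

0.318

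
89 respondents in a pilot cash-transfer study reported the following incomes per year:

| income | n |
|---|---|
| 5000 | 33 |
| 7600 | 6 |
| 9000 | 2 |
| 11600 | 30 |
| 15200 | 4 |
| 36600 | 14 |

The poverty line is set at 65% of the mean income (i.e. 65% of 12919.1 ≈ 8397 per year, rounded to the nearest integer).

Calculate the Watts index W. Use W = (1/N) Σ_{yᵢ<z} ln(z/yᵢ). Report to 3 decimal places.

Below the line: 33×5000, 6×7600 (q = 39 of N = 89).
Log gaps: ln(8397/5000) = 0.5184 (×33); ln(8397/7600) = 0.0997 (×6).
W = 17.706765 / 89 = 0.199.

0.199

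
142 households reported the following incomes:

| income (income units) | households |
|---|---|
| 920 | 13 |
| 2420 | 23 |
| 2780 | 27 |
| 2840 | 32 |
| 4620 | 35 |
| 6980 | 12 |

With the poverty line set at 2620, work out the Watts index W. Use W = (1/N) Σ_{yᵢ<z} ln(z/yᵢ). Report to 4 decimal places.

0.1087

Poor units: 13×920, 23×2420 (q = 36 of N = 142).
ln(z/y) terms: ln(2620/920) = 1.0466 (×13); ln(2620/2420) = 0.0794 (×23).
W = 15.431583 / 142 = 0.1087.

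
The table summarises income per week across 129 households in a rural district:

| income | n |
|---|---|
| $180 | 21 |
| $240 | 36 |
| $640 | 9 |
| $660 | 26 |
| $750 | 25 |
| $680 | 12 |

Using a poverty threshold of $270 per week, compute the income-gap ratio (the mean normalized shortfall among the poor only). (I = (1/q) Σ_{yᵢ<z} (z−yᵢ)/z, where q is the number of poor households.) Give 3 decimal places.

0.193

Incomes under z: 21×$180, 36×$240 (q = 57 of N = 129).
Relative gaps: 0.3333 (×21), 0.1111 (×36); sum = 11.000000.
I averages over the q = 57 poor units only: 11.000000 / 57 = 0.193.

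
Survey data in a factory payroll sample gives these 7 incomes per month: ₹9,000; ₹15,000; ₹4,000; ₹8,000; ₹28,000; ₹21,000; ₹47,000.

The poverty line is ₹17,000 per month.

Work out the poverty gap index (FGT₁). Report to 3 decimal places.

Below the line: ₹4,000, ₹8,000, ₹9,000, ₹15,000 (q = 4 of N = 7).
Normalized shortfalls: (17000−4000)/17000 = 0.7647; (17000−8000)/17000 = 0.5294; (17000−9000)/17000 = 0.4706; (17000−15000)/17000 = 0.1176.
Sum of shortfalls = 1.882353; P₁ averages over all N: 1.882353 / 7 = 0.269.

0.269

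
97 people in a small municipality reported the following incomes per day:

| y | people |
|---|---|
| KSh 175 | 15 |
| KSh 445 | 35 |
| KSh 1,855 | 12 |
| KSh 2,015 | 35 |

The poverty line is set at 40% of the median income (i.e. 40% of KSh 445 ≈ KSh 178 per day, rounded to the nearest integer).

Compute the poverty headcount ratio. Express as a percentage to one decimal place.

15 of the 97 people have income below KSh 178.
H = 15/97 = 15.5%.

15.5%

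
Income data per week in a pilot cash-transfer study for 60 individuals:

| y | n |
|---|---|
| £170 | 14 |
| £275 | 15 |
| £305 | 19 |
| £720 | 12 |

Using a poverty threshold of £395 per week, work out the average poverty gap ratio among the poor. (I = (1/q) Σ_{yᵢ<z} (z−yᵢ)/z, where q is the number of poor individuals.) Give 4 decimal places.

Below the line: 14×£170, 15×£275, 19×£305 (q = 48 of N = 60).
Shortfall ratios (z−y)/z: 0.5696 (×14), 0.3038 (×15), 0.2278 (×19); sum = 16.860759.
I averages over the q = 48 poor units only: 16.860759 / 48 = 0.3513.

0.3513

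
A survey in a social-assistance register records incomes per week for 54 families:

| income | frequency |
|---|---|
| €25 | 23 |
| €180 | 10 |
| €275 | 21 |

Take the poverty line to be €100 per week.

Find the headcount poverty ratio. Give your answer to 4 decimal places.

0.4259

23 of the 54 families have income below €100.
H = 23/54 = 0.4259.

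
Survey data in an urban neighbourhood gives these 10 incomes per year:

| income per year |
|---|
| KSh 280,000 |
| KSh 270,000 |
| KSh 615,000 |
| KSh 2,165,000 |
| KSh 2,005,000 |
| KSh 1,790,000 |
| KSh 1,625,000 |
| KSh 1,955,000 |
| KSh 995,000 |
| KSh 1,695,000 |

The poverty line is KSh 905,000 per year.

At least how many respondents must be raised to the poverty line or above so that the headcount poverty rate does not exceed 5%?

3 of the 10 respondents are poor, so H = 3/10 = 0.300.
A headcount ratio of at most 5% allows at most ⌊0.05 × 10⌋ = 0 poor respondents.
So at least 3 − 0 = 3 must be lifted.

3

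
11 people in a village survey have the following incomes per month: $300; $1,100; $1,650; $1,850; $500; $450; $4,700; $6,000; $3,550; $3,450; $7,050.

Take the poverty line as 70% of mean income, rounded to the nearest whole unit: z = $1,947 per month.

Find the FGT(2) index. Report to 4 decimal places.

0.1886

Incomes under z: $300, $450, $500, $1,100, $1,650, $1,850 (q = 6 of N = 11).
Relative gaps: (1947−300)/1947 = 0.8459; (1947−450)/1947 = 0.7689; (1947−500)/1947 = 0.7432; (1947−1100)/1947 = 0.4350; (1947−1650)/1947 = 0.1525; (1947−1850)/1947 = 0.0498.
Squared: 0.7156; 0.5912; 0.5523; 0.1892; 0.0233; 0.0025.
Sum = 2.074083; P₂ = 2.074083 / 11 = 0.1886.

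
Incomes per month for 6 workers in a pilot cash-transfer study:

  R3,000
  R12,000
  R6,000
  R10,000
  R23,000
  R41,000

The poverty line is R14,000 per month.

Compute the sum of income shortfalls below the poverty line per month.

R25,000

Incomes under z: R3,000, R6,000, R10,000, R12,000 (q = 4 of N = 6).
Individual gaps: 14000−3000 = 11000; 14000−6000 = 8000; 14000−10000 = 4000; 14000−12000 = 2000.
Aggregate gap = R25,000.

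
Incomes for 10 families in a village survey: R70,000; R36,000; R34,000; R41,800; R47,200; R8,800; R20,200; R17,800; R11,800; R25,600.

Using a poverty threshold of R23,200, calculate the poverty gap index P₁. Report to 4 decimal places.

Poor units: R8,800, R11,800, R17,800, R20,200 (q = 4 of N = 10).
Gap ratios (z−y)/z: (23200−8800)/23200 = 0.6207; (23200−11800)/23200 = 0.4914; (23200−17800)/23200 = 0.2328; (23200−20200)/23200 = 0.1293.
Sum of shortfalls = 1.474138; P₁ averages over all N: 1.474138 / 10 = 0.1474.

0.1474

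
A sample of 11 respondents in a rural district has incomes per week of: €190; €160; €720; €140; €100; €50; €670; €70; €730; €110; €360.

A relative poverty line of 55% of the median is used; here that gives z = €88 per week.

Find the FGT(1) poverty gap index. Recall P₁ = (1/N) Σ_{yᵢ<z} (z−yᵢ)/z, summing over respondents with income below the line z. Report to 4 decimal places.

Incomes under z: €50, €70 (q = 2 of N = 11).
Gap ratios (z−y)/z: (88−50)/88 = 0.4318; (88−70)/88 = 0.2045.
Σ = 0.636364. Dividing by the full population N = 11 gives P₁ = 0.0579.

0.0579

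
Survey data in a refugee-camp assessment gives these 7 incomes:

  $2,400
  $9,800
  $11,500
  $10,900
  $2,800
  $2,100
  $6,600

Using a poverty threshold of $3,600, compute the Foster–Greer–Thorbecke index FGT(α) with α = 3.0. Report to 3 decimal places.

Below the line: $2,100, $2,400, $2,800 (q = 3 of N = 7).
Shortfall ratios: (3600−2100)/3600 = 0.4167; (3600−2400)/3600 = 0.3333; (3600−2800)/3600 = 0.2222.
Raised to α = 3.0: 0.07234; 0.03704; 0.01097.
Sum = 0.120349; FGT(3.0) = 0.120349 / 7 = 0.017.

0.017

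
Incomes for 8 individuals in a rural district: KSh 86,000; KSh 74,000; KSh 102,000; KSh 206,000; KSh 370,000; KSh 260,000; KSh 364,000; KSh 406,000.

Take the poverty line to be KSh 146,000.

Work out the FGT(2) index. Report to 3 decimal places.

0.063

Poor units: KSh 74,000, KSh 86,000, KSh 102,000 (q = 3 of N = 8).
Relative gaps: (146000−74000)/146000 = 0.4932; (146000−86000)/146000 = 0.4110; (146000−102000)/146000 = 0.3014.
Squared: 0.2432; 0.1689; 0.0908.
Sum = 0.502909; P₂ = 0.502909 / 8 = 0.063.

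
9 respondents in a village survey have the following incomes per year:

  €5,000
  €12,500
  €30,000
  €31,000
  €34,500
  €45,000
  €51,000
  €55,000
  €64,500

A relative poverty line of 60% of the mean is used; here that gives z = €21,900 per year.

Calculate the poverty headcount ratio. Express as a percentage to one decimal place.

22.2%

2 of the 9 respondents have income below €21,900.
H = 2/9 = 22.2%.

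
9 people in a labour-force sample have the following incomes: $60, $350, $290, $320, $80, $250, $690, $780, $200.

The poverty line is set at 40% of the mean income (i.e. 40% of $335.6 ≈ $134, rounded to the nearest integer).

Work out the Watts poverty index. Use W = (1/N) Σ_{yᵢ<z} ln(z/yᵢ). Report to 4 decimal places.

Incomes under z: $60, $80 (q = 2 of N = 9).
ln(z/y) terms: ln(134/60) = 0.8035; ln(134/80) = 0.5158.
W = 1.319308 / 9 = 0.1466.

0.1466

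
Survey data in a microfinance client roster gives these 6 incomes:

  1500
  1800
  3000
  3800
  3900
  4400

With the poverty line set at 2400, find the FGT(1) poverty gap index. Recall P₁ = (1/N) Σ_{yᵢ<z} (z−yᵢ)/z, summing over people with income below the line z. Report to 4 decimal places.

Poor units: 1500, 1800 (q = 2 of N = 6).
Shortfall ratios: (2400−1500)/2400 = 0.3750; (2400−1800)/2400 = 0.2500.
Σ = 0.625000. Dividing by the full population N = 6 gives P₁ = 0.1042.

0.1042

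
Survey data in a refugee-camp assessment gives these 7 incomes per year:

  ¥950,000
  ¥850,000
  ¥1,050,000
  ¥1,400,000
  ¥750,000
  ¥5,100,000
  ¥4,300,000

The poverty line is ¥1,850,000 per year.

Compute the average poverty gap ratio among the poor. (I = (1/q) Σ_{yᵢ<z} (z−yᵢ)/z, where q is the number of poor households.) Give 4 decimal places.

Below z: ¥750,000, ¥850,000, ¥950,000, ¥1,050,000, ¥1,400,000 (q = 5 of N = 7).
Shortfall ratios (z−y)/z: 0.5946, 0.5405, 0.4865, 0.4324, 0.2432; sum = 2.297297.
The income-gap ratio divides by q (the poor only): 2.297297 / 5 = 0.4595.

0.4595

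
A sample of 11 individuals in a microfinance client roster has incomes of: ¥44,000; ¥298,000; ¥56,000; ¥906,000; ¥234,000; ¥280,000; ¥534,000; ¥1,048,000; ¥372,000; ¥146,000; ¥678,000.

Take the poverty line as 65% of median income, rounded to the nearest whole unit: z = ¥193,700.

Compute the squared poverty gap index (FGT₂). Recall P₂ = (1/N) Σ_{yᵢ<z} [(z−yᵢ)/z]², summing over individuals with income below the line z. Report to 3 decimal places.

Poor units: ¥44,000, ¥56,000, ¥146,000 (q = 3 of N = 11).
Shortfall ratios: (193700−44000)/193700 = 0.7728; (193700−56000)/193700 = 0.7109; (193700−146000)/193700 = 0.2463.
Squared: 0.5973; 0.5054; 0.0606.
Sum = 1.163300; P₂ = 1.163300 / 11 = 0.106.

0.106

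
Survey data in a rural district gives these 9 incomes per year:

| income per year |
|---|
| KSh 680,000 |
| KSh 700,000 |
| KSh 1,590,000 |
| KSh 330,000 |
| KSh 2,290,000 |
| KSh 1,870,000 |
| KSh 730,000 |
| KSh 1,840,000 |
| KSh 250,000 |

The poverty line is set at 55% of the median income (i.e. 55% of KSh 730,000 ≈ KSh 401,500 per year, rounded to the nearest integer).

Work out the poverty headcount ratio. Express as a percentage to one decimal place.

22.2%

2 of the 9 respondents have income below KSh 401,500.
H = 2/9 = 22.2%.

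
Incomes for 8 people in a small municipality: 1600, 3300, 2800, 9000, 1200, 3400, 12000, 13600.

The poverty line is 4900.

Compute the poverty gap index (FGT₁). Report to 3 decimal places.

0.311

Below z: 1200, 1600, 2800, 3300, 3400 (q = 5 of N = 8).
Normalized shortfalls: (4900−1200)/4900 = 0.7551; (4900−1600)/4900 = 0.6735; (4900−2800)/4900 = 0.4286; (4900−3300)/4900 = 0.3265; (4900−3400)/4900 = 0.3061.
Sum of shortfalls = 2.489796; P₁ averages over all N: 2.489796 / 8 = 0.311.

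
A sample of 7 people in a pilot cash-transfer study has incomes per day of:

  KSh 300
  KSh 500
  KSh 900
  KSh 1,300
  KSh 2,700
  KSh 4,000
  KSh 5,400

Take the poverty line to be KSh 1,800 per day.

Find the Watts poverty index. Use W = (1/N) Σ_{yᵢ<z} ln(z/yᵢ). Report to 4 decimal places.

Incomes under z: KSh 300, KSh 500, KSh 900, KSh 1,300 (q = 4 of N = 7).
Log shortfalls: ln(1800/300) = 1.7918; ln(1800/500) = 1.2809; ln(1800/900) = 0.6931; ln(1800/1300) = 0.3254.
W = 4.091263 / 7 = 0.5845.

0.5845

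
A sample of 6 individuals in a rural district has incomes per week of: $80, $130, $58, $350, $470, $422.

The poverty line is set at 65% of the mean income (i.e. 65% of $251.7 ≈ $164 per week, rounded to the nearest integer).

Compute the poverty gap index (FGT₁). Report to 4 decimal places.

0.2276

Incomes under z: $58, $80, $130 (q = 3 of N = 6).
Normalized shortfalls: (164−58)/164 = 0.6463; (164−80)/164 = 0.5122; (164−130)/164 = 0.2073.
Sum of shortfalls = 1.365854; P₁ averages over all N: 1.365854 / 6 = 0.2276.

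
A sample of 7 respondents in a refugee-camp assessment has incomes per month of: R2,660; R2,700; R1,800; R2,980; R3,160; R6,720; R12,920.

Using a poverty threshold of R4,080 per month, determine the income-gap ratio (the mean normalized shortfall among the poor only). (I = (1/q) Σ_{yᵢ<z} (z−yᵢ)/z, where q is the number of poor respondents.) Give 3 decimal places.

0.348

Poor units: R1,800, R2,660, R2,700, R2,980, R3,160 (q = 5 of N = 7).
Relative gaps: 0.5588, 0.3480, 0.3382, 0.2696, 0.2255; sum = 1.740196.
I averages over the q = 5 poor units only: 1.740196 / 5 = 0.348.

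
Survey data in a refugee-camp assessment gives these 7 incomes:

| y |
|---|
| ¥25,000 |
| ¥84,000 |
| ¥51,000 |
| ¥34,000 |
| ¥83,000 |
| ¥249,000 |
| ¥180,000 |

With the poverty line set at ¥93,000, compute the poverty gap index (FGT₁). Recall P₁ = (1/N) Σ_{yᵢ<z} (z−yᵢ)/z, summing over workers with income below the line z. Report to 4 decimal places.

0.2888

Poor units: ¥25,000, ¥34,000, ¥51,000, ¥83,000, ¥84,000 (q = 5 of N = 7).
Shortfall ratios: (93000−25000)/93000 = 0.7312; (93000−34000)/93000 = 0.6344; (93000−51000)/93000 = 0.4516; (93000−83000)/93000 = 0.1075; (93000−84000)/93000 = 0.0968.
Sum of shortfalls = 2.021505; P₁ averages over all N: 2.021505 / 7 = 0.2888.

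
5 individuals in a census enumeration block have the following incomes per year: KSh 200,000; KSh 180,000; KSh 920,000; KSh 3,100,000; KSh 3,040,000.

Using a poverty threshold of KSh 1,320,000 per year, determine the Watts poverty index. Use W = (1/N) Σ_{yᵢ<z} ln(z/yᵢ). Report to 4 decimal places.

Incomes under z: KSh 180,000, KSh 200,000, KSh 920,000 (q = 3 of N = 5).
ln(z/y) terms: ln(1320000/180000) = 1.9924; ln(1320000/200000) = 1.8871; ln(1320000/920000) = 0.3610.
W = 4.240513 / 5 = 0.8481.

0.8481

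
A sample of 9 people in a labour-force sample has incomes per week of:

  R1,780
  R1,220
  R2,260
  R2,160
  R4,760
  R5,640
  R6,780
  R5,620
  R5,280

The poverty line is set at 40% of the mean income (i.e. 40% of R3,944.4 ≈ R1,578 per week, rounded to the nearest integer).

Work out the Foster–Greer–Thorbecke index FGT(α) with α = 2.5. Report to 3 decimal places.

0.003

Below the line: R1,220 (q = 1 of N = 9).
Relative gaps: (1578−1220)/1578 = 0.2269.
Raised to α = 2.5: 0.02452.
Sum = 0.024515; FGT(2.5) = 0.024515 / 9 = 0.003.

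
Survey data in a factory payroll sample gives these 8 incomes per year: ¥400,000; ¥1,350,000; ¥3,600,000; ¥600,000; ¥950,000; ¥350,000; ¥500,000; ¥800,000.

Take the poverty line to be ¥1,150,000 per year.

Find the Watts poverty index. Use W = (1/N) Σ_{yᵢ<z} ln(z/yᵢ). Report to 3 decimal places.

0.535

Below the line: ¥350,000, ¥400,000, ¥500,000, ¥600,000, ¥800,000, ¥950,000 (q = 6 of N = 8).
Log gaps: ln(1150000/350000) = 1.1896; ln(1150000/400000) = 1.0561; ln(1150000/500000) = 0.8329; ln(1150000/600000) = 0.6506; ln(1150000/800000) = 0.3629; ln(1150000/950000) = 0.1911.
W = 4.283094 / 8 = 0.535.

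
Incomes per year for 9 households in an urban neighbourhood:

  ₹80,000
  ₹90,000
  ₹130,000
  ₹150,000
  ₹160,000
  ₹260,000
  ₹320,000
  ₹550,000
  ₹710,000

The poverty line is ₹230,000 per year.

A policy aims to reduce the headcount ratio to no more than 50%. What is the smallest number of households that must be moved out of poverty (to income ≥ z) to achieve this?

1

5 of the 9 households are poor, so H = 5/9 = 0.556.
A headcount ratio of at most 50% allows at most ⌊0.50 × 9⌋ = 4 poor households.
So at least 5 − 4 = 1 must be lifted.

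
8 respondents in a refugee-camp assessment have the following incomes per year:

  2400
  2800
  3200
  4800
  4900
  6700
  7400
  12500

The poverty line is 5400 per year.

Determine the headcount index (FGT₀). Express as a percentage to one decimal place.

5 of the 8 respondents have income below 5400.
H = 5/8 = 62.5%.

62.5%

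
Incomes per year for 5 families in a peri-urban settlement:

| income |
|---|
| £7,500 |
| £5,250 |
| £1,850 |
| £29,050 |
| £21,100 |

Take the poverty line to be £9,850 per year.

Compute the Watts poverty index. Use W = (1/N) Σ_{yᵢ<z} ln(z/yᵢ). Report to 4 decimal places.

Below z: £1,850, £5,250, £7,500 (q = 3 of N = 5).
Log shortfalls: ln(9850/1850) = 1.6723; ln(9850/5250) = 0.6292; ln(9850/7500) = 0.2726.
W = 2.574098 / 5 = 0.5148.

0.5148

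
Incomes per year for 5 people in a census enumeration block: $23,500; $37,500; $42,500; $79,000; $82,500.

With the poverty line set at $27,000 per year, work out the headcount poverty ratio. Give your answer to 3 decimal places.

0.200

1 of the 5 people have income below $27,000.
H = 1/5 = 0.200.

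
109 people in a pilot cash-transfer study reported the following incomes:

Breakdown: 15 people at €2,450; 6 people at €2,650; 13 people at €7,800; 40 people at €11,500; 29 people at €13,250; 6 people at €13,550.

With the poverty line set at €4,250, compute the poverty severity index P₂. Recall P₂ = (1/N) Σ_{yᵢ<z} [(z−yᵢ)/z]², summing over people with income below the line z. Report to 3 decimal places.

Incomes under z: 15×€2,450, 6×€2,650 (q = 21 of N = 109).
Shortfall ratios: (4250−2450)/4250 = 0.4235 (×15); (4250−2650)/4250 = 0.3765 (×6).
Squared: 0.1794 (×15); 0.1417 (×6).
Sum = 3.541038; P₂ = 3.541038 / 109 = 0.032.

0.032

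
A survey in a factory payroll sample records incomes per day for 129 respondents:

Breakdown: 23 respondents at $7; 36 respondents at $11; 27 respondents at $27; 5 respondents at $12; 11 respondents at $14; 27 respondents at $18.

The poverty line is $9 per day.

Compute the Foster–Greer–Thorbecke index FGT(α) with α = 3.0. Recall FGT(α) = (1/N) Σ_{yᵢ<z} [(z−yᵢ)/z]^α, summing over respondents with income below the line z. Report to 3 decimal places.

Below z: 23×$7 (q = 23 of N = 129).
Normalized shortfalls: (9−7)/9 = 0.2222 (×23).
Raised to α = 3.0: 0.01097 (×23).
Sum = 0.252401; FGT(3.0) = 0.252401 / 129 = 0.002.

0.002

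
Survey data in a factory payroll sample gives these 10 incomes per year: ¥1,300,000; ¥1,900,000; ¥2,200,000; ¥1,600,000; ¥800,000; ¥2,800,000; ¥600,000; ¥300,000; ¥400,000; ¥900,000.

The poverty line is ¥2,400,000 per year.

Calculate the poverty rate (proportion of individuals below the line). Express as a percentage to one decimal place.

90.0%

9 of the 10 individuals have income below ¥2,400,000.
H = 9/10 = 90.0%.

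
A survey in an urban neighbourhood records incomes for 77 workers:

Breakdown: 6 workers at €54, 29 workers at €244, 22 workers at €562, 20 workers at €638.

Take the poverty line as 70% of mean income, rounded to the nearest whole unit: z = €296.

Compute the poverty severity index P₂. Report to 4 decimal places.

0.0637

Below z: 6×€54, 29×€244 (q = 35 of N = 77).
Normalized shortfalls: (296−54)/296 = 0.8176 (×6); (296−244)/296 = 0.1757 (×29).
Squared: 0.6684 (×6); 0.0309 (×29).
Sum = 4.905497; P₂ = 4.905497 / 77 = 0.0637.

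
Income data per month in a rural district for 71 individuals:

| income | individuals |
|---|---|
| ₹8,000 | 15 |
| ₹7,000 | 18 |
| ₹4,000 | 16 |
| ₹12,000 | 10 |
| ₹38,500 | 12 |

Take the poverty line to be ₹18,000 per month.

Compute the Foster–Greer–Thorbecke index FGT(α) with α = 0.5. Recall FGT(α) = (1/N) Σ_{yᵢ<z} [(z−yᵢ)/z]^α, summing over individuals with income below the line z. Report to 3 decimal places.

Below z: 16×₹4,000, 18×₹7,000, 15×₹8,000, 10×₹12,000 (q = 59 of N = 71).
Gap ratios (z−y)/z: (18000−4000)/18000 = 0.7778 (×16); (18000−7000)/18000 = 0.6111 (×18); (18000−8000)/18000 = 0.5556 (×15); (18000−12000)/18000 = 0.3333 (×10).
Raised to α = 0.5: 0.88192 (×16); 0.78174 (×18); 0.74536 (×15); 0.57735 (×10).
Sum = 45.135764; FGT(0.5) = 45.135764 / 71 = 0.636.

0.636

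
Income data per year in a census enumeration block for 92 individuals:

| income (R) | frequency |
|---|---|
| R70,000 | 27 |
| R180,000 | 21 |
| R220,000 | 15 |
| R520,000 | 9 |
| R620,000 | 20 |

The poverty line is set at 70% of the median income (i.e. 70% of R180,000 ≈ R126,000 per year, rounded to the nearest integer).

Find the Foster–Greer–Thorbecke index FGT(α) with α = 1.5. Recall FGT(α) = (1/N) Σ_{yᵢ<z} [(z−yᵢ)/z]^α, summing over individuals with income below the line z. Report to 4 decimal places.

Incomes under z: 27×R70,000 (q = 27 of N = 92).
Relative gaps: (126000−70000)/126000 = 0.4444 (×27).
Raised to α = 1.5: 0.29630 (×27).
Sum = 8.000000; FGT(1.5) = 8.000000 / 92 = 0.0870.

0.0870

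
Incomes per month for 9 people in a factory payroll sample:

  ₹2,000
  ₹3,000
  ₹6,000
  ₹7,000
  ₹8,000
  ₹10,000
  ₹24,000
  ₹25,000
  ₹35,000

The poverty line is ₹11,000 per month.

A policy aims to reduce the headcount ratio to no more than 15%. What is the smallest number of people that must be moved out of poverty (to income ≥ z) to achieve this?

5

6 of the 9 people are poor, so H = 6/9 = 0.667.
A headcount ratio of at most 15% allows at most ⌊0.15 × 9⌋ = 1 poor people.
So at least 6 − 1 = 5 must be lifted.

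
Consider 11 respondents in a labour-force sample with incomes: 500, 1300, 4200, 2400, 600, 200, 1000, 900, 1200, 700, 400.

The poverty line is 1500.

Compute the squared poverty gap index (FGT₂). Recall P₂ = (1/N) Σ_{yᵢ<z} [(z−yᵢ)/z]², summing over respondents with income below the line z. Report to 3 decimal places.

0.246

Below the line: 200, 400, 500, 600, 700, 900, 1000, 1200, 1300 (q = 9 of N = 11).
Gap ratios (z−y)/z: (1500−200)/1500 = 0.8667; (1500−400)/1500 = 0.7333; (1500−500)/1500 = 0.6667; (1500−600)/1500 = 0.6000; (1500−700)/1500 = 0.5333; (1500−900)/1500 = 0.4000; (1500−1000)/1500 = 0.3333; (1500−1200)/1500 = 0.2000; (1500−1300)/1500 = 0.1333.
Squared: 0.7511; 0.5378; 0.4444; 0.3600; 0.2844; 0.1600; 0.1111; 0.0400; 0.0178.
Sum = 2.706667; P₂ = 2.706667 / 11 = 0.246.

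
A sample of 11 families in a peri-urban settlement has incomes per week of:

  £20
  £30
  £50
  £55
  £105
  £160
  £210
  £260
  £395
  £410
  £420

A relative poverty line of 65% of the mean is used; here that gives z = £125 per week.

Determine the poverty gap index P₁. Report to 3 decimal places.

0.265

Poor units: £20, £30, £50, £55, £105 (q = 5 of N = 11).
Shortfall ratios: (125−20)/125 = 0.8400; (125−30)/125 = 0.7600; (125−50)/125 = 0.6000; (125−55)/125 = 0.5600; (125−105)/125 = 0.1600.
Σ = 2.920000. Dividing by the full population N = 11 gives P₁ = 0.265.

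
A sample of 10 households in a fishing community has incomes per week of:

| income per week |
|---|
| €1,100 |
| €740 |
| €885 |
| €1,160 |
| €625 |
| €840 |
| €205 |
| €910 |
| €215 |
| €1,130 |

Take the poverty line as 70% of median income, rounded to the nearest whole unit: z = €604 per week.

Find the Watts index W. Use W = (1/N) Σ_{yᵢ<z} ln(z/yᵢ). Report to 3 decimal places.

0.211

Poor units: €205, €215 (q = 2 of N = 10).
Log gaps: ln(604/205) = 1.0806; ln(604/215) = 1.0329.
W = 2.113500 / 10 = 0.211.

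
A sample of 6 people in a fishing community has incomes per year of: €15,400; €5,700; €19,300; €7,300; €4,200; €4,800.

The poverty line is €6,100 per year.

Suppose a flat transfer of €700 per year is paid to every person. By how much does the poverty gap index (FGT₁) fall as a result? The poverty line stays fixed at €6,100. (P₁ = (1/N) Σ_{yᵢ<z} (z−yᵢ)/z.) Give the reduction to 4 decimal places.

Before: below the line — €4,200, €4,800, €5,700; poverty gap index (FGT₁) = 0.098361.
After the €700 transfer: below the line — €4,900, €5,500; poverty gap index (FGT₁) = 0.049180.
Reduction = 0.098361 − 0.049180 = 0.0492.

0.0492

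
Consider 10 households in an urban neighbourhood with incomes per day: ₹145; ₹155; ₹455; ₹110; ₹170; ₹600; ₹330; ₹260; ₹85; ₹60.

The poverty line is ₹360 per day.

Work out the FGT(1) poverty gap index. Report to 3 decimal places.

Below z: ₹60, ₹85, ₹110, ₹145, ₹155, ₹170, ₹260, ₹330 (q = 8 of N = 10).
Gap ratios (z−y)/z: (360−60)/360 = 0.8333; (360−85)/360 = 0.7639; (360−110)/360 = 0.6944; (360−145)/360 = 0.5972; (360−155)/360 = 0.5694; (360−170)/360 = 0.5278; (360−260)/360 = 0.2778; (360−330)/360 = 0.0833.
Σ = 4.347222. Dividing by the full population N = 10 gives P₁ = 0.435.

0.435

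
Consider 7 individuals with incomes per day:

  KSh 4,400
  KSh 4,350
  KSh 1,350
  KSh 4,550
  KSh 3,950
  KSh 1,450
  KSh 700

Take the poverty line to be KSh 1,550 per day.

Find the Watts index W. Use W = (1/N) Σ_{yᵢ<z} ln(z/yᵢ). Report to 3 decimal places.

Below the line: KSh 700, KSh 1,350, KSh 1,450 (q = 3 of N = 7).
Log shortfalls: ln(1550/700) = 0.7949; ln(1550/1350) = 0.1382; ln(1550/1450) = 0.0667.
W = 0.999772 / 7 = 0.143.

0.143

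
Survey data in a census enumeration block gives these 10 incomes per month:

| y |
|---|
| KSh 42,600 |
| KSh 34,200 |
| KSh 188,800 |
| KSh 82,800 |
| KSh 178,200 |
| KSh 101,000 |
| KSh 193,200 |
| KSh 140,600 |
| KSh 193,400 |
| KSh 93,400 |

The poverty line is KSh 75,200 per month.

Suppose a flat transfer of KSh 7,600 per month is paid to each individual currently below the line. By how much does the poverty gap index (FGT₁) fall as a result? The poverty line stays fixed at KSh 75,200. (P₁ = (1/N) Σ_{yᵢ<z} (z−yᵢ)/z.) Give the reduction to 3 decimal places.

Before: below the line — KSh 34,200, KSh 42,600; poverty gap index (FGT₁) = 0.09787.
After the KSh 7,600 transfer: below the line — KSh 41,800, KSh 50,200; poverty gap index (FGT₁) = 0.07766.
Reduction = 0.09787 − 0.07766 = 0.020.

0.020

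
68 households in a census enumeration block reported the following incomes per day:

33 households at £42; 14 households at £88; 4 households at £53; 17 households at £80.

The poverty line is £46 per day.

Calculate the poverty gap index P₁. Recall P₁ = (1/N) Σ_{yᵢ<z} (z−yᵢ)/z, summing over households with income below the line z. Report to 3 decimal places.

0.042

Below the line: 33×£42 (q = 33 of N = 68).
Gap ratios (z−y)/z: (46−42)/46 = 0.0870 (×33).
Σ = 2.869565. Dividing by the full population N = 68 gives P₁ = 0.042.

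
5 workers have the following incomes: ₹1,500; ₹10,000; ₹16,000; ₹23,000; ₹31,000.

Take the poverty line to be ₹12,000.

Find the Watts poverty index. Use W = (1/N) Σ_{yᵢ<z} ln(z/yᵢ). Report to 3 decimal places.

0.452

Below the line: ₹1,500, ₹10,000 (q = 2 of N = 5).
Log shortfalls: ln(12000/1500) = 2.0794; ln(12000/10000) = 0.1823.
W = 2.261763 / 5 = 0.452.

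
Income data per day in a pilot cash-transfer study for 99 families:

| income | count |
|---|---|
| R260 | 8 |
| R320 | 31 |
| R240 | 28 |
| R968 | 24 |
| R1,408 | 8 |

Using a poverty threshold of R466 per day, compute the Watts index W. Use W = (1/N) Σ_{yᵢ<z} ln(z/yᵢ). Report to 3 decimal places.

0.353

Incomes under z: 28×R240, 8×R260, 31×R320 (q = 67 of N = 99).
Log gaps: ln(466/240) = 0.6635 (×28); ln(466/260) = 0.5835 (×8); ln(466/320) = 0.3759 (×31).
W = 34.899144 / 99 = 0.353.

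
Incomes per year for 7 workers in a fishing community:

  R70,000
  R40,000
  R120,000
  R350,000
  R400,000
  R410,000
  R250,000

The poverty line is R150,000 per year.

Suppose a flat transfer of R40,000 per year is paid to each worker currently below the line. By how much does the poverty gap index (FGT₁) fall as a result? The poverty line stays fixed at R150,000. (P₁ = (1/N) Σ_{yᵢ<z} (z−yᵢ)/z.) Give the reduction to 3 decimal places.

0.105

Before: below the line — R40,000, R70,000, R120,000; poverty gap index (FGT₁) = 0.20952.
After the R40,000 transfer: below the line — R80,000, R110,000; poverty gap index (FGT₁) = 0.10476.
Reduction = 0.20952 − 0.10476 = 0.105.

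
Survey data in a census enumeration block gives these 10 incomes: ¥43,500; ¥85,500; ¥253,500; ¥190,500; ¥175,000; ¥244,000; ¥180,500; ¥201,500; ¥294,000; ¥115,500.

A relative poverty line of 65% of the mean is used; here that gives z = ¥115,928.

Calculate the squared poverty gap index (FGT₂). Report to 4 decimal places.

0.0459

Poor units: ¥43,500, ¥85,500, ¥115,500 (q = 3 of N = 10).
Relative gaps: (115928−43500)/115928 = 0.6248; (115928−85500)/115928 = 0.2625; (115928−115500)/115928 = 0.0037.
Squared: 0.3903; 0.0689; 0.0000.
Sum = 0.459240; P₂ = 0.459240 / 10 = 0.0459.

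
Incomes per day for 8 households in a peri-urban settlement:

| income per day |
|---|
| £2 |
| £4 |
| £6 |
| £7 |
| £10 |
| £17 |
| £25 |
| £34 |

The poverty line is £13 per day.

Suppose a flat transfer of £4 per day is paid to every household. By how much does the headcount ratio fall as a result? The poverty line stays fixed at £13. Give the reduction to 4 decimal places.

Before: below the line — £2, £4, £6, £7, £10; headcount ratio = 0.625000.
After the £4 transfer: below the line — £6, £8, £10, £11; headcount ratio = 0.500000.
Reduction = 0.625000 − 0.500000 = 0.1250.

0.1250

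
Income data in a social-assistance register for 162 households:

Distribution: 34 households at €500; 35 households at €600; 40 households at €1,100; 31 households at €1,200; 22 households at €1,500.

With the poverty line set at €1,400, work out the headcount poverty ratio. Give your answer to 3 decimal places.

140 of the 162 households have income below €1,400.
H = 140/162 = 0.864.

0.864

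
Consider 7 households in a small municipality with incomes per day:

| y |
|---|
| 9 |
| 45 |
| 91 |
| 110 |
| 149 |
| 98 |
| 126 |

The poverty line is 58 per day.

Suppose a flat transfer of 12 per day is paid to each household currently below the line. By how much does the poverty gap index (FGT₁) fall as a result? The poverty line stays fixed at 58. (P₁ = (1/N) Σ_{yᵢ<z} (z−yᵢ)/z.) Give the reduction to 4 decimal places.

Before: below the line — 9, 45; poverty gap index (FGT₁) = 0.152709.
After the 12 transfer: below the line — 21, 57; poverty gap index (FGT₁) = 0.093596.
Reduction = 0.152709 − 0.093596 = 0.0591.

0.0591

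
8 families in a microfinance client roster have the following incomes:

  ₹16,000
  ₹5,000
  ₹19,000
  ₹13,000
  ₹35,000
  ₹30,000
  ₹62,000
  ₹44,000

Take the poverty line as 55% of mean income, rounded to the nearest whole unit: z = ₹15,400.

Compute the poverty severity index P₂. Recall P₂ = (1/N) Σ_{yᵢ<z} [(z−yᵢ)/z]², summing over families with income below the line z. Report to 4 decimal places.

Below the line: ₹5,000, ₹13,000 (q = 2 of N = 8).
Relative gaps: (15400−5000)/15400 = 0.6753; (15400−13000)/15400 = 0.1558.
Squared: 0.4561; 0.0243.
Sum = 0.480351; P₂ = 0.480351 / 8 = 0.0600.

0.0600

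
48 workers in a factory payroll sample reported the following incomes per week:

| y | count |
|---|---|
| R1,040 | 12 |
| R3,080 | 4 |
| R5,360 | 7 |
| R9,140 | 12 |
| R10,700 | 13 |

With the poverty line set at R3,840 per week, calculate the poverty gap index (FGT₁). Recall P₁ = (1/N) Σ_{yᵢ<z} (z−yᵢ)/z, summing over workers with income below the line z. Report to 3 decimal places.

Below the line: 12×R1,040, 4×R3,080 (q = 16 of N = 48).
Normalized shortfalls: (3840−1040)/3840 = 0.7292 (×12); (3840−3080)/3840 = 0.1979 (×4).
Σ = 9.541667. Dividing by the full population N = 48 gives P₁ = 0.199.

0.199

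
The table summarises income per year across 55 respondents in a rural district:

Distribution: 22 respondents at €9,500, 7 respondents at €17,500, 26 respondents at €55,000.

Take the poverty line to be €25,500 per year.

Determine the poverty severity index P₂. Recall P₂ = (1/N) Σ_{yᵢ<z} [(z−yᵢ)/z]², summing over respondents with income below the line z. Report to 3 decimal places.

0.170

Below z: 22×€9,500, 7×€17,500 (q = 29 of N = 55).
Normalized shortfalls: (25500−9500)/25500 = 0.6275 (×22); (25500−17500)/25500 = 0.3137 (×7).
Squared: 0.3937 (×22); 0.0984 (×7).
Sum = 9.350250; P₂ = 9.350250 / 55 = 0.170.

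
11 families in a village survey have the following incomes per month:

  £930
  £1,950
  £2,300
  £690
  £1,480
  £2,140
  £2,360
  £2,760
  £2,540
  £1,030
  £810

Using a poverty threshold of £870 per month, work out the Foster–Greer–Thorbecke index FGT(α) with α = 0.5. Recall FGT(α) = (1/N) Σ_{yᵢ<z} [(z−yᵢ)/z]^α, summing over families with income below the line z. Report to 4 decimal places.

0.0652

Below the line: £690, £810 (q = 2 of N = 11).
Normalized shortfalls: (870−690)/870 = 0.2069; (870−810)/870 = 0.0690.
Raised to α = 0.5: 0.45486; 0.26261.
Sum = 0.717472; FGT(0.5) = 0.717472 / 11 = 0.0652.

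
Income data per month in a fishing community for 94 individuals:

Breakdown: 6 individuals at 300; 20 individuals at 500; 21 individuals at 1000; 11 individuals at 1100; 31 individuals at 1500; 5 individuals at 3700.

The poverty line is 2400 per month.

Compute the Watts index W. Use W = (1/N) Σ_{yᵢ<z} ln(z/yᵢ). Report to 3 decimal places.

Below z: 6×300, 20×500, 21×1000, 11×1100, 31×1500 (q = 89 of N = 94).
ln(z/y) terms: ln(2400/300) = 2.0794 (×6); ln(2400/500) = 1.5686 (×20); ln(2400/1000) = 0.8755 (×21); ln(2400/1100) = 0.7802 (×11); ln(2400/1500) = 0.4700 (×31).
W = 85.385668 / 94 = 0.908.

0.908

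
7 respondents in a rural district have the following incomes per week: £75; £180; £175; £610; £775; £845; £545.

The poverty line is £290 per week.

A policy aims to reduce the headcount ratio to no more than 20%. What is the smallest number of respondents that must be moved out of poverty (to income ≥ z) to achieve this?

Currently q = 3 of N = 7 are below the line (H = 0.429).
A headcount ratio of at most 20% allows at most ⌊0.20 × 7⌋ = 1 poor respondents.
So at least 3 − 1 = 2 must be lifted.

2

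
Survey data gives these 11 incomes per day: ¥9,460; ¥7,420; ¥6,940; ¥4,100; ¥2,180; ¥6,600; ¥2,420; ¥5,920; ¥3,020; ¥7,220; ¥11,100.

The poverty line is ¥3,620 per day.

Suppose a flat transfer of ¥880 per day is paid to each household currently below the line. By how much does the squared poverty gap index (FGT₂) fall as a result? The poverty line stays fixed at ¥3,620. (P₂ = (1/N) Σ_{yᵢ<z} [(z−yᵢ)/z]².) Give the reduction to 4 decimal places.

0.0240

Before: below the line — ¥2,180, ¥2,420, ¥3,020; squared poverty gap index (FGT₂) = 0.026872.
After the ¥880 transfer: below the line — ¥3,060, ¥3,300; squared poverty gap index (FGT₂) = 0.002886.
Reduction = 0.026872 − 0.002886 = 0.0240.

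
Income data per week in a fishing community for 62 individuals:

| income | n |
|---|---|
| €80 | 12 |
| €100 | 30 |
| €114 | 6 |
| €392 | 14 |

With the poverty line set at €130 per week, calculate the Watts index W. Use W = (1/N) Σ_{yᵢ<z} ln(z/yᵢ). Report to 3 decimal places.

0.234

Incomes under z: 12×€80, 30×€100, 6×€114 (q = 48 of N = 62).
ln(z/y) terms: ln(130/80) = 0.4855 (×12); ln(130/100) = 0.2624 (×30); ln(130/114) = 0.1313 (×6).
W = 14.485038 / 62 = 0.234.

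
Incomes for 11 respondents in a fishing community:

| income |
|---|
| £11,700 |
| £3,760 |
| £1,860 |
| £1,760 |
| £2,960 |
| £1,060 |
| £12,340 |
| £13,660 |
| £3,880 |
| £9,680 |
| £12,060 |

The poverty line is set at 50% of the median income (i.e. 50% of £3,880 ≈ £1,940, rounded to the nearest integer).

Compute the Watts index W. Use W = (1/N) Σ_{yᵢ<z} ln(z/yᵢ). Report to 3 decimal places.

0.068

Below the line: £1,060, £1,760, £1,860 (q = 3 of N = 11).
ln(z/y) terms: ln(1940/1060) = 0.6044; ln(1940/1760) = 0.0974; ln(1940/1860) = 0.0421.
W = 0.743905 / 11 = 0.068.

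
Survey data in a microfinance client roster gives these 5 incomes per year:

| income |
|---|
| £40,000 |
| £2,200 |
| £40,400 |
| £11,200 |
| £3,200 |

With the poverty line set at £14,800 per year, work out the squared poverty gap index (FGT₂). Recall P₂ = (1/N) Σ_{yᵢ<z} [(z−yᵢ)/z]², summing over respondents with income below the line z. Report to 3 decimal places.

0.280

Below the line: £2,200, £3,200, £11,200 (q = 3 of N = 5).
Gap ratios (z−y)/z: (14800−2200)/14800 = 0.8514; (14800−3200)/14800 = 0.7838; (14800−11200)/14800 = 0.2432.
Squared: 0.7248; 0.6143; 0.0592.
Sum = 1.398283; P₂ = 1.398283 / 5 = 0.280.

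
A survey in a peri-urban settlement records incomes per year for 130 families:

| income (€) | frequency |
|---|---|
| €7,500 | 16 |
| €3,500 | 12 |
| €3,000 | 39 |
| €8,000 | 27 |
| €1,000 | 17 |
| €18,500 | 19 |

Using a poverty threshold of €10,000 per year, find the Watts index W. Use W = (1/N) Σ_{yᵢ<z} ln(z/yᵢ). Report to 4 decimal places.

Below z: 17×€1,000, 39×€3,000, 12×€3,500, 16×€7,500, 27×€8,000 (q = 111 of N = 130).
Log shortfalls: ln(10000/1000) = 2.3026 (×17); ln(10000/3000) = 1.2040 (×39); ln(10000/3500) = 1.0498 (×12); ln(10000/7500) = 0.2877 (×16); ln(10000/8000) = 0.2231 (×27).
W = 109.324540 / 130 = 0.8410.

0.8410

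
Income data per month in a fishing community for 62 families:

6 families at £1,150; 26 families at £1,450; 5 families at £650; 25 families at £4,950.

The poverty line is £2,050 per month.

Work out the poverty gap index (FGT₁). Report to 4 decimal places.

Below the line: 5×£650, 6×£1,150, 26×£1,450 (q = 37 of N = 62).
Relative gaps: (2050−650)/2050 = 0.6829 (×5); (2050−1150)/2050 = 0.4390 (×6); (2050−1450)/2050 = 0.2927 (×26).
Sum of shortfalls = 13.658537; P₁ averages over all N: 13.658537 / 62 = 0.2203.

0.2203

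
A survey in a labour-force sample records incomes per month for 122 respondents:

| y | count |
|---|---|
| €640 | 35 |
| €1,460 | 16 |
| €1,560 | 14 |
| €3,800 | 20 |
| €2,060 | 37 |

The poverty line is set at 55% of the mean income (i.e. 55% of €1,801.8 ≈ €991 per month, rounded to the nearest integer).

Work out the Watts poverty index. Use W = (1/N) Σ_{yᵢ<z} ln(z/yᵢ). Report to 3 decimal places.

Below the line: 35×€640 (q = 35 of N = 122).
Log shortfalls: ln(991/640) = 0.4372 (×35).
W = 15.303623 / 122 = 0.125.

0.125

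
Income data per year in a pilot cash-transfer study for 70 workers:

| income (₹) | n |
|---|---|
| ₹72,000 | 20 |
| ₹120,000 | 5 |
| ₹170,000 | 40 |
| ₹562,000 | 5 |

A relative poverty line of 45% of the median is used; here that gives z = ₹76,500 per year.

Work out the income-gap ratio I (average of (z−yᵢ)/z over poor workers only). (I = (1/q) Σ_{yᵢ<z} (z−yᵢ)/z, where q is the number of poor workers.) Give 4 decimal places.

0.0588

Below z: 20×₹72,000 (q = 20 of N = 70).
Relative gaps: 0.0588 (×20); sum = 1.176471.
I averages over the q = 20 poor units only: 1.176471 / 20 = 0.0588.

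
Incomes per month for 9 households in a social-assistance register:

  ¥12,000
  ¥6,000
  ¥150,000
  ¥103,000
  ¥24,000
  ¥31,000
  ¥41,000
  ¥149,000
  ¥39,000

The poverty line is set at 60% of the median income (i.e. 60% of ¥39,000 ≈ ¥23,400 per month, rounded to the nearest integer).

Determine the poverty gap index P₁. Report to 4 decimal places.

Below z: ¥6,000, ¥12,000 (q = 2 of N = 9).
Normalized shortfalls: (23400−6000)/23400 = 0.7436; (23400−12000)/23400 = 0.4872.
Σ = 1.230769. Dividing by the full population N = 9 gives P₁ = 0.1368.

0.1368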